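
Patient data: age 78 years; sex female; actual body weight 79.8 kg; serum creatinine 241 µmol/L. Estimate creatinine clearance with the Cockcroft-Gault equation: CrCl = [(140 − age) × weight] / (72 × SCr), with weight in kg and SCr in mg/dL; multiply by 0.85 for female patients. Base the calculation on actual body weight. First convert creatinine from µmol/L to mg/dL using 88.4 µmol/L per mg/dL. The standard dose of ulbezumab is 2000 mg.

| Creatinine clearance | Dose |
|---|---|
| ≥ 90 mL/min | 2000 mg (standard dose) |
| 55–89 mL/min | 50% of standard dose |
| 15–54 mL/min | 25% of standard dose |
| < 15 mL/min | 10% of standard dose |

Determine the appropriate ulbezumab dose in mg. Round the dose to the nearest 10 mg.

SCr = 241 / 88.4 = 2.726 mg/dL
CrCl = (140 − 78) × 79.8 / (72 × 2.726) × 0.85 = 4947.6 / 196.27 × 0.85 ≈ 21.4 mL/min
CrCl ≈ 21 mL/min → bracket 15–54 mL/min.
25% of 2000 mg = 500 mg

500 mg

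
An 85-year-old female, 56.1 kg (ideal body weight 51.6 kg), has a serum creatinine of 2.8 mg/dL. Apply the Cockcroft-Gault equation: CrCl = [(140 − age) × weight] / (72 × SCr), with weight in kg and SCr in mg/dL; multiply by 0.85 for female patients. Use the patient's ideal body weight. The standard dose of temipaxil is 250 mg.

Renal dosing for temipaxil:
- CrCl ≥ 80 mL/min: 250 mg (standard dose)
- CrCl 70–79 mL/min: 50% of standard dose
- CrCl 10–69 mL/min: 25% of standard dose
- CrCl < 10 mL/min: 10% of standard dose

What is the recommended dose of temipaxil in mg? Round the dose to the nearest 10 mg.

60 mg

CrCl = (140 − 85) × 51.6 / (72 × 2.8) × 0.85 = 2838.0 / 201.60 × 0.85 ≈ 12.0 mL/min
CrCl ≈ 12 mL/min → bracket 10–69 mL/min.
25% of 250 mg = 62.5 mg → 60 mg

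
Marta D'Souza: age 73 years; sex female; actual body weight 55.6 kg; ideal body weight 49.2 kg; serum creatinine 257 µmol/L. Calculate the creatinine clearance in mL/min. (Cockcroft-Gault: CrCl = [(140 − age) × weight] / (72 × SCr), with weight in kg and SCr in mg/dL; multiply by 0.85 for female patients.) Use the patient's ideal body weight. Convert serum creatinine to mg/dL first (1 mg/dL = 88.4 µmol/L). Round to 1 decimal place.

SCr = 257 / 88.4 = 2.907 mg/dL
CrCl = (140 − 73) × 49.2 / (72 × 2.907) × 0.85 = 3296.4 / 209.30 × 0.85 ≈ 13.4 mL/min

13.4 mL/min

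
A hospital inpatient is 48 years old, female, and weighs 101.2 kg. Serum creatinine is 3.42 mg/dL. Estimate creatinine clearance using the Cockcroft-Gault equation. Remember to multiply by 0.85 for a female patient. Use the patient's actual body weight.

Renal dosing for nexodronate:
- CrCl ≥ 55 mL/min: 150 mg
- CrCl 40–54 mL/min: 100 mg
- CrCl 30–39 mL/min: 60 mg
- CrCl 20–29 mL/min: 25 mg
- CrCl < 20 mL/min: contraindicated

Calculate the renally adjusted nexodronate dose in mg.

60 mg

CrCl = (140 − 48) × 101.2 / (72 × 3.42) × 0.85 = 9310.4 / 246.24 × 0.85 ≈ 32.1 mL/min
CrCl ≈ 32 mL/min → bracket 30–39 mL/min.
Dose for this bracket: 60 mg.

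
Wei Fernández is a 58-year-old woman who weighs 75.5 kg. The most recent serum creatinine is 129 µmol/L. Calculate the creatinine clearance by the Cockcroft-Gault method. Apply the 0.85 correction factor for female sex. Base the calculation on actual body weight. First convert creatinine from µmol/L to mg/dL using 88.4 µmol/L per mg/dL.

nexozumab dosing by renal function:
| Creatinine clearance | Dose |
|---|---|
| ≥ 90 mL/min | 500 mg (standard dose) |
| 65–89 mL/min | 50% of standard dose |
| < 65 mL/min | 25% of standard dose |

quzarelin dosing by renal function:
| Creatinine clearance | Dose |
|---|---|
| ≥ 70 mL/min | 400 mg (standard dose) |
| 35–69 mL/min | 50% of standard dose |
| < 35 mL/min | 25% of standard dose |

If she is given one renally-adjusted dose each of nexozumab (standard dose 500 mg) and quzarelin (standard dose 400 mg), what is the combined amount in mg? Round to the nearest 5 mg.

SCr = 129 / 88.4 = 1.459 mg/dL
CrCl = (140 − 58) × 75.5 / (72 × 1.459) × 0.85 = 6191.0 / 105.05 × 0.85 ≈ 50.1 mL/min
CrCl ≈ 50 mL/min.
nexozumab: < 65 mL/min → 25% of 500 mg = 125 mg.
quzarelin: 35–69 mL/min → 50% of 400 mg = 200 mg.
Total = 125 + 200 = 325 mg.

325 mg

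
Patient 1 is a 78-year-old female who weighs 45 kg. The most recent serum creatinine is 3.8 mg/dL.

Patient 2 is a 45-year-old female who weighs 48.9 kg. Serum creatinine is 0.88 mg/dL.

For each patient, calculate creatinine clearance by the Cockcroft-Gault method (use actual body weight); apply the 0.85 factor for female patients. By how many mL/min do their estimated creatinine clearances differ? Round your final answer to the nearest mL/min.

54 mL/min

Patient 1: CrCl = (140 − 78) × 45 / (72 × 3.8) × 0.85 = 2790.0 / 273.60 × 0.85 ≈ 8.7 mL/min
Patient 2: CrCl = (140 − 45) × 48.9 / (72 × 0.88) × 0.85 = 4645.5 / 63.36 × 0.85 ≈ 62.3 mL/min
|8.7 − 62.3| = 53.6 mL/min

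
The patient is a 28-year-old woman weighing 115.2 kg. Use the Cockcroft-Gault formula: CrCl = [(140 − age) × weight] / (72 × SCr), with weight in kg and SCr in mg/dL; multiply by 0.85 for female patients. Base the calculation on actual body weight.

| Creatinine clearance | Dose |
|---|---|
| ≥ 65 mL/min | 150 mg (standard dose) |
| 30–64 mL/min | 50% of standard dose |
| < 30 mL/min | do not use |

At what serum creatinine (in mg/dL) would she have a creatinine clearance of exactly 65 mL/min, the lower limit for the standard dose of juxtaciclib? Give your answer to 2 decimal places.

2.34 mg/dL

Standard dose requires CrCl ≥ 65 mL/min.
Set (140 − 28) × 115.2 × 0.85 / (72 × SCr) = 65
SCr = (140 − 28) × 115.2 × 0.85 / (72 × 65) = 2.343 mg/dL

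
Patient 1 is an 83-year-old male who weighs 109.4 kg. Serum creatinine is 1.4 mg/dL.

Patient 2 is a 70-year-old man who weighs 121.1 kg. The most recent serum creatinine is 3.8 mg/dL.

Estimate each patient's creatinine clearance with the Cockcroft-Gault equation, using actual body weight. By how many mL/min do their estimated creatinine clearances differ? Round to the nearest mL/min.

Patient 1: CrCl = (140 − 83) × 109.4 / (72 × 1.4) = 6235.8 / 100.80 ≈ 61.9 mL/min
Patient 2: CrCl = (140 − 70) × 121.1 / (72 × 3.8) = 8477.0 / 273.60 ≈ 31.0 mL/min
|61.9 − 31.0| = 30.9 mL/min

31 mL/min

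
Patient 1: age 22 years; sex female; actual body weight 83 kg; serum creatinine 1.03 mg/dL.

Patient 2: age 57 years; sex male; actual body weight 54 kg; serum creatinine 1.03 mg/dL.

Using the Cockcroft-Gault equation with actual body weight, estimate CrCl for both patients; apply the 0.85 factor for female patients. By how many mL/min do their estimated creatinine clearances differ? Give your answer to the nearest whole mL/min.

52 mL/min

Patient 1: CrCl = (140 − 22) × 83 / (72 × 1.03) × 0.85 = 9794.0 / 74.16 × 0.85 ≈ 112.3 mL/min
Patient 2: CrCl = (140 − 57) × 54 / (72 × 1.03) = 4482.0 / 74.16 ≈ 60.4 mL/min
|112.3 − 60.4| = 51.9 mL/min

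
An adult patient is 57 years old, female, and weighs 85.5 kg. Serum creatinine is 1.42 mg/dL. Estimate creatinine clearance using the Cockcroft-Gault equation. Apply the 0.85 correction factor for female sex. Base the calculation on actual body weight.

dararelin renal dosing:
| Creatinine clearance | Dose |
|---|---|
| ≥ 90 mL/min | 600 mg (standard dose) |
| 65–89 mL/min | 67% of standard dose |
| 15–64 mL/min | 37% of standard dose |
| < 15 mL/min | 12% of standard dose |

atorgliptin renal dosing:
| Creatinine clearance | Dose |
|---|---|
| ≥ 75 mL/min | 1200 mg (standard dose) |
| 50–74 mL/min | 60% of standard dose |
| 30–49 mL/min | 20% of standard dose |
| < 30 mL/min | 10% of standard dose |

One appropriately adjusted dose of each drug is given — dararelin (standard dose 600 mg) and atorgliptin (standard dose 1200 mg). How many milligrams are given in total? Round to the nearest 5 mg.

CrCl = (140 − 57) × 85.5 / (72 × 1.42) × 0.85 = 7096.5 / 102.24 × 0.85 ≈ 59.0 mL/min
CrCl ≈ 59 mL/min.
dararelin: 15–64 mL/min → 37% of 600 mg = 222 mg.
atorgliptin: 50–74 mL/min → 60% of 1200 mg = 720 mg.
Total = 222 + 720 = 942 mg.

940 mg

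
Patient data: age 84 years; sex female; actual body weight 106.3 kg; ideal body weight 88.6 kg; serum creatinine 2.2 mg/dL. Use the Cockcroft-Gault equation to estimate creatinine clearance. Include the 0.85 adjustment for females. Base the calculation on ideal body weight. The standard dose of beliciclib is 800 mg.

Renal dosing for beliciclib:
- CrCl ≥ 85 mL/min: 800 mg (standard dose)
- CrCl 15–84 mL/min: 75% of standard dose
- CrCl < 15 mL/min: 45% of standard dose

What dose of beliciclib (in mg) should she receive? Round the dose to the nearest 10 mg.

600 mg

CrCl = (140 − 84) × 88.6 / (72 × 2.2) × 0.85 = 4961.6 / 158.40 × 0.85 ≈ 26.6 mL/min
CrCl ≈ 27 mL/min → bracket 15–84 mL/min.
75% of 800 mg = 600 mg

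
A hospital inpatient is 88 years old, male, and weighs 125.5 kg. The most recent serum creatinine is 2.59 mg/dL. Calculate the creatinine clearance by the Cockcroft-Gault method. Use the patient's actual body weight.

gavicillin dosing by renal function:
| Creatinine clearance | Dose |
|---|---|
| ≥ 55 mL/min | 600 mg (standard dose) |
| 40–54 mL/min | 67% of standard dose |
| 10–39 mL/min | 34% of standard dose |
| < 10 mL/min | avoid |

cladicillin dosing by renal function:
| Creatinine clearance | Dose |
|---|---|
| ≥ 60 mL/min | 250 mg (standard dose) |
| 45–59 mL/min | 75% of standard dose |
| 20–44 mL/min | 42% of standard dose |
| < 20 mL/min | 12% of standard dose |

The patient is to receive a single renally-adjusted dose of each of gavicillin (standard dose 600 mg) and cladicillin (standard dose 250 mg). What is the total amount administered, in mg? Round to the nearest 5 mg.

CrCl = (140 − 88) × 125.5 / (72 × 2.59) = 6526.0 / 186.48 ≈ 35.0 mL/min
CrCl ≈ 35 mL/min.
gavicillin: 10–39 mL/min → 34% of 600 mg = 204 mg.
cladicillin: 20–44 mL/min → 42% of 250 mg = 105 mg.
Total = 204 + 105 = 309 mg.

310 mg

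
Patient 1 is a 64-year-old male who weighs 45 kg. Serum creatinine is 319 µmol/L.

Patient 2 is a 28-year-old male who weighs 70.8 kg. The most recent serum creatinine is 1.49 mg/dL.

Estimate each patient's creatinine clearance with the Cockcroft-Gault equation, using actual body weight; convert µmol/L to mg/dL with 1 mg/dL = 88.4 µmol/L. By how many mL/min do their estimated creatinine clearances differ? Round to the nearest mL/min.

61 mL/min

Patient 1: SCr = 319 / 88.4 = 3.609 mg/dL
Patient 1: CrCl = (140 − 64) × 45 / (72 × 3.609) = 3420.0 / 259.85 ≈ 13.2 mL/min
Patient 2: CrCl = (140 − 28) × 70.8 / (72 × 1.49) = 7929.6 / 107.28 ≈ 73.9 mL/min
|13.2 − 73.9| = 60.7 mL/min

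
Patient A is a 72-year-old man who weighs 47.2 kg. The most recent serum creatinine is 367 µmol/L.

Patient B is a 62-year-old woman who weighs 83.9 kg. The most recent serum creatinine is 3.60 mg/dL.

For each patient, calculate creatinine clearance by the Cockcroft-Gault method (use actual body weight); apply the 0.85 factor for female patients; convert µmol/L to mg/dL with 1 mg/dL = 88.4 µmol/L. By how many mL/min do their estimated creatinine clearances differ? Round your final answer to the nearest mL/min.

Patient A: SCr = 367 / 88.4 = 4.152 mg/dL
Patient A: CrCl = (140 − 72) × 47.2 / (72 × 4.152) = 3209.6 / 298.94 ≈ 10.7 mL/min
Patient B: CrCl = (140 − 62) × 83.9 / (72 × 3.6) × 0.85 = 6544.2 / 259.20 × 0.85 ≈ 21.5 mL/min
|10.7 − 21.5| = 10.8 mL/min

11 mL/min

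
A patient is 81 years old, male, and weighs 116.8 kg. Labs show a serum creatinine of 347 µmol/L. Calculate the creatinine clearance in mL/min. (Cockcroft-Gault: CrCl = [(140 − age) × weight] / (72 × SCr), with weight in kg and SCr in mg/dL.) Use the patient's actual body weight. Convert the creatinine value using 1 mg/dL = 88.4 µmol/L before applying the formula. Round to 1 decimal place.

SCr = 347 / 88.4 = 3.925 mg/dL
CrCl = (140 − 81) × 116.8 / (72 × 3.925) = 6891.2 / 282.60 ≈ 24.4 mL/min

24.4 mL/min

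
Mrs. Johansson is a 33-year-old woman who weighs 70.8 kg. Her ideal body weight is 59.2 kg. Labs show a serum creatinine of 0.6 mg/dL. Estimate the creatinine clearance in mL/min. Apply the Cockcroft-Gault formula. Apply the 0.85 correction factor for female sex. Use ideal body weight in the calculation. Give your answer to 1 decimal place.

CrCl = (140 − 33) × 59.2 / (72 × 0.6) × 0.85 = 6334.4 / 43.20 × 0.85 ≈ 124.6 mL/min

124.6 mL/min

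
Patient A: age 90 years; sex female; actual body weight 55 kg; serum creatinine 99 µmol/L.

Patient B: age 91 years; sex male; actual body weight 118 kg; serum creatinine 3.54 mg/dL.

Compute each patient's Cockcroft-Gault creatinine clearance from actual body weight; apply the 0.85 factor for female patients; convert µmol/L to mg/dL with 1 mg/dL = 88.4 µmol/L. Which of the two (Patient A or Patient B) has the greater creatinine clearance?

Patient A: SCr = 99 / 88.4 = 1.12 mg/dL
Patient A: CrCl = (140 − 90) × 55 / (72 × 1.12) × 0.85 = 2750.0 / 80.64 × 0.85 ≈ 29.0 mL/min
Patient B: CrCl = (140 − 91) × 118 / (72 × 3.54) = 5782.0 / 254.88 ≈ 22.7 mL/min
29.0 vs 22.7 mL/min → Patient A is higher.

Patient A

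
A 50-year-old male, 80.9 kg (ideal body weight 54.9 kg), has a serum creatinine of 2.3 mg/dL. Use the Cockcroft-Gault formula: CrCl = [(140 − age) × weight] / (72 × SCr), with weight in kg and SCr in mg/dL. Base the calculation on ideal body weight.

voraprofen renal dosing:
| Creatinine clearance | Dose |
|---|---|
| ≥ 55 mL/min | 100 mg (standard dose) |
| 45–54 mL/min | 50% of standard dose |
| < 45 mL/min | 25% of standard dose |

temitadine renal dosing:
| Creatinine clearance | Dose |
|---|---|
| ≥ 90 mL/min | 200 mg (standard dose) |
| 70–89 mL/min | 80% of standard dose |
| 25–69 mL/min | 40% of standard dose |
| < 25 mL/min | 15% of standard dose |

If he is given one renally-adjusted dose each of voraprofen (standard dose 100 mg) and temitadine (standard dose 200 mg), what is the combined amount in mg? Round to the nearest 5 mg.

105 mg

CrCl = (140 − 50) × 54.9 / (72 × 2.3) = 4941.0 / 165.60 ≈ 29.8 mL/min
CrCl ≈ 30 mL/min.
voraprofen: < 45 mL/min → 25% of 100 mg = 25 mg.
temitadine: 25–69 mL/min → 40% of 200 mg = 80 mg.
Total = 25 + 80 = 105 mg.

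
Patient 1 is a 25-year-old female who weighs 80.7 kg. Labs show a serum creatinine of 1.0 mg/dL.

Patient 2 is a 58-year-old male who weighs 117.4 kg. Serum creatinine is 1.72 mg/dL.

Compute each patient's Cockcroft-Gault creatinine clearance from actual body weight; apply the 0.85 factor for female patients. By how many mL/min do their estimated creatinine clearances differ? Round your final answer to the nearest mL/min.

32 mL/min

Patient 1: CrCl = (140 − 25) × 80.7 / (72 × 1) × 0.85 = 9280.5 / 72.00 × 0.85 ≈ 109.6 mL/min
Patient 2: CrCl = (140 − 58) × 117.4 / (72 × 1.72) = 9626.8 / 123.84 ≈ 77.7 mL/min
|109.6 − 77.7| = 31.9 mL/min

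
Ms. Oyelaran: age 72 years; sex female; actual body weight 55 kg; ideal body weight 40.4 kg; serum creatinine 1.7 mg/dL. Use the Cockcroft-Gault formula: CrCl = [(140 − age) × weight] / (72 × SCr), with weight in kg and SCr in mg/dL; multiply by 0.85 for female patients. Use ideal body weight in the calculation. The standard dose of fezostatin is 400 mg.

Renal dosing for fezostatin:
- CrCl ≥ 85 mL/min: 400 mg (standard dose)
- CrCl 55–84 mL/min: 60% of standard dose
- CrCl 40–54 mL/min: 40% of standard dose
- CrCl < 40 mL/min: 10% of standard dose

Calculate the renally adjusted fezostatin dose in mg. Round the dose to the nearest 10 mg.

40 mg

CrCl = (140 − 72) × 40.4 / (72 × 1.7) × 0.85 = 2747.2 / 122.40 × 0.85 ≈ 19.1 mL/min
CrCl ≈ 19 mL/min → bracket < 40 mL/min.
10% of 400 mg = 40 mg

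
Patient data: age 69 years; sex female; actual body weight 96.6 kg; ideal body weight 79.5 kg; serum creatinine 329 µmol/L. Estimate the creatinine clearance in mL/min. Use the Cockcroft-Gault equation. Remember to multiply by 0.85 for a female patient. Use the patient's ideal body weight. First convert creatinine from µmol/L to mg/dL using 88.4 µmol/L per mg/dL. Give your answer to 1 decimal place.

17.9 mL/min

SCr = 329 / 88.4 = 3.722 mg/dL
CrCl = (140 − 69) × 79.5 / (72 × 3.722) × 0.85 = 5644.5 / 267.98 × 0.85 ≈ 17.9 mL/min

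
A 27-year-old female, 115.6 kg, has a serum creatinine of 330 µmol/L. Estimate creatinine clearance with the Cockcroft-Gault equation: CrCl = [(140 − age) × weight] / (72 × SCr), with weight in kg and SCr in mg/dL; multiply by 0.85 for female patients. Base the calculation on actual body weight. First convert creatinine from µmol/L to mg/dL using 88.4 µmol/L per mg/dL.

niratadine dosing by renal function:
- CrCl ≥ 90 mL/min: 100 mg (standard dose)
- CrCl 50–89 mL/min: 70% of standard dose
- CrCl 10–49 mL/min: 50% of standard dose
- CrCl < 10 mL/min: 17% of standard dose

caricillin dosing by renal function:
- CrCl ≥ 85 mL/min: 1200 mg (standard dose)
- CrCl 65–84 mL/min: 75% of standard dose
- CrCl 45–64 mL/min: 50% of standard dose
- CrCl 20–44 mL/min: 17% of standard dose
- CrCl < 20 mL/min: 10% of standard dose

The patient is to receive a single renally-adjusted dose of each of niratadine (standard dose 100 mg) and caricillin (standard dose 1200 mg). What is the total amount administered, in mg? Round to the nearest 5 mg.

255 mg

SCr = 330 / 88.4 = 3.733 mg/dL
CrCl = (140 − 27) × 115.6 / (72 × 3.733) × 0.85 = 13062.8 / 268.78 × 0.85 ≈ 41.3 mL/min
CrCl ≈ 41 mL/min.
niratadine: 10–49 mL/min → 50% of 100 mg = 50 mg.
caricillin: 20–44 mL/min → 17% of 1200 mg = 204 mg.
Total = 50 + 204 = 254 mg.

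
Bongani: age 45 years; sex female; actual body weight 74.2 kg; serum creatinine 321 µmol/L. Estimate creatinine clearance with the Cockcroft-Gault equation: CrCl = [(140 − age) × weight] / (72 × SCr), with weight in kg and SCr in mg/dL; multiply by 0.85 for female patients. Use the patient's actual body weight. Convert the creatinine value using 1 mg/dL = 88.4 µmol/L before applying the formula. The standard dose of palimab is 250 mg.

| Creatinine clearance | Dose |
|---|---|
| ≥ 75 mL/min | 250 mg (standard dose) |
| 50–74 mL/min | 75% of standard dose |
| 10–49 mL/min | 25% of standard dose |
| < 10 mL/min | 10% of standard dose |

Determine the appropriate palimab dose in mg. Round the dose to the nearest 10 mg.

SCr = 321 / 88.4 = 3.631 mg/dL
CrCl = (140 − 45) × 74.2 / (72 × 3.631) × 0.85 = 7049.0 / 261.43 × 0.85 ≈ 22.9 mL/min
CrCl ≈ 23 mL/min → bracket 10–49 mL/min.
25% of 250 mg = 62.5 mg → 60 mg

60 mg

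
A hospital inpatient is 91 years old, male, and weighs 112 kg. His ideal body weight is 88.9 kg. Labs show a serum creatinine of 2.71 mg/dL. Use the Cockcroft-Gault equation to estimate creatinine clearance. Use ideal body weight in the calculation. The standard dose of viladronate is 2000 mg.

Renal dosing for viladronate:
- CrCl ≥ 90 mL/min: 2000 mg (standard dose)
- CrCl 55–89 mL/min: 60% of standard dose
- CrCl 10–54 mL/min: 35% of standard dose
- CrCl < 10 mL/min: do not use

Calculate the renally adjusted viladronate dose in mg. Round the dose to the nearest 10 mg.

CrCl = (140 − 91) × 88.9 / (72 × 2.71) = 4356.1 / 195.12 ≈ 22.3 mL/min
CrCl ≈ 22 mL/min → bracket 10–54 mL/min.
35% of 2000 mg = 700 mg

700 mg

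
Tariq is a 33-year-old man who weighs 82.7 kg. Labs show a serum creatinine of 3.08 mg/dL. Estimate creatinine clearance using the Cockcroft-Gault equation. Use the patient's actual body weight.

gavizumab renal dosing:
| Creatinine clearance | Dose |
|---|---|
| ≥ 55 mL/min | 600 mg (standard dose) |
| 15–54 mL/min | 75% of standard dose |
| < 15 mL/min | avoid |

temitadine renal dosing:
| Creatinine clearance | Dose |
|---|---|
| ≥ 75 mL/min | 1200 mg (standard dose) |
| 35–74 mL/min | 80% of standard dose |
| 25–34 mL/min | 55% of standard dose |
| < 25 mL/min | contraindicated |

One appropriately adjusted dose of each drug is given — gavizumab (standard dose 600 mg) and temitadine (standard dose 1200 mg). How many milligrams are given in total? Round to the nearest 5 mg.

CrCl = (140 − 33) × 82.7 / (72 × 3.08) = 8848.9 / 221.76 ≈ 39.9 mL/min
CrCl ≈ 40 mL/min.
gavizumab: 15–54 mL/min → 75% of 600 mg = 450 mg.
temitadine: 35–74 mL/min → 80% of 1200 mg = 960 mg.
Total = 450 + 960 = 1410 mg.

1410 mg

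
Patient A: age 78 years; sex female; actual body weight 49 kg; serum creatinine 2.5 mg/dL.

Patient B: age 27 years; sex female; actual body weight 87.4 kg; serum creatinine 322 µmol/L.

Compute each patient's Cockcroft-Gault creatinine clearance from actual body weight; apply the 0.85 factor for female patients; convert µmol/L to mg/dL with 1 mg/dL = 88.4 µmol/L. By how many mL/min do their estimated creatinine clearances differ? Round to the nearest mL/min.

Patient A: CrCl = (140 − 78) × 49 / (72 × 2.5) × 0.85 = 3038.0 / 180.00 × 0.85 ≈ 14.3 mL/min
Patient B: SCr = 322 / 88.4 = 3.643 mg/dL
Patient B: CrCl = (140 − 27) × 87.4 / (72 × 3.643) × 0.85 = 9876.2 / 262.30 × 0.85 ≈ 32.0 mL/min
|14.3 − 32.0| = 17.7 mL/min

18 mL/min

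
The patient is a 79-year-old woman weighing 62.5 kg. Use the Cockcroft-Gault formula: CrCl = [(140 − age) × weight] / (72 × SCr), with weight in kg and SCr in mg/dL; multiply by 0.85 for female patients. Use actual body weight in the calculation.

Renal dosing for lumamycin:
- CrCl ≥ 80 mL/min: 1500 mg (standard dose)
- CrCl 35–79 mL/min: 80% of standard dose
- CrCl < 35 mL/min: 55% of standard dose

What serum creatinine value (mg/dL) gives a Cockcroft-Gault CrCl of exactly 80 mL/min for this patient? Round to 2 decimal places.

0.56 mg/dL

Standard dose requires CrCl ≥ 80 mL/min.
Set (140 − 79) × 62.5 × 0.85 / (72 × SCr) = 80
SCr = (140 − 79) × 62.5 × 0.85 / (72 × 80) = 0.563 mg/dL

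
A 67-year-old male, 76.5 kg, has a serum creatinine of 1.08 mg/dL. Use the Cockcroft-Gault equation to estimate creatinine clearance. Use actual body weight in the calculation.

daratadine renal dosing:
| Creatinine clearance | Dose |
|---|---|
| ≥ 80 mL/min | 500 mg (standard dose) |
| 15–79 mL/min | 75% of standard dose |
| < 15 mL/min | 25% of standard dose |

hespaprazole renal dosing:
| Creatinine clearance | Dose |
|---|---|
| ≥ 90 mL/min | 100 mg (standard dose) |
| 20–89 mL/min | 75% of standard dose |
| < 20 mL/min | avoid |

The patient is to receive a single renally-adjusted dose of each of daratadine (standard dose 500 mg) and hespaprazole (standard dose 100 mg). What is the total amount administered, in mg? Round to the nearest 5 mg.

CrCl = (140 − 67) × 76.5 / (72 × 1.08) = 5584.5 / 77.76 ≈ 71.8 mL/min
CrCl ≈ 72 mL/min.
daratadine: 15–79 mL/min → 75% of 500 mg = 375 mg.
hespaprazole: 20–89 mL/min → 75% of 100 mg = 75 mg.
Total = 375 + 75 = 450 mg.

450 mg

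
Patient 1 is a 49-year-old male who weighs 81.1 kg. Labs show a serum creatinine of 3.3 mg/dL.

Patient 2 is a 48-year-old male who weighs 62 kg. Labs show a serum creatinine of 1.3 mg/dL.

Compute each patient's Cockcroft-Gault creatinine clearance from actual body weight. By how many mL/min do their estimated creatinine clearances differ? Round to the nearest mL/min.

30 mL/min

Patient 1: CrCl = (140 − 49) × 81.1 / (72 × 3.3) = 7380.1 / 237.60 ≈ 31.1 mL/min
Patient 2: CrCl = (140 − 48) × 62 / (72 × 1.3) = 5704.0 / 93.60 ≈ 60.9 mL/min
|31.1 − 60.9| = 29.8 mL/min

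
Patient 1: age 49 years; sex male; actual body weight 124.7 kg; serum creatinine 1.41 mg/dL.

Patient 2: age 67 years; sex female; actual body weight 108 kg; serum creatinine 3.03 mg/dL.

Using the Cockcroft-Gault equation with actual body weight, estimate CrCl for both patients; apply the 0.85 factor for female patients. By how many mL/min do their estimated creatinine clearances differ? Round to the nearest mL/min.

81 mL/min

Patient 1: CrCl = (140 − 49) × 124.7 / (72 × 1.41) = 11347.7 / 101.52 ≈ 111.8 mL/min
Patient 2: CrCl = (140 − 67) × 108 / (72 × 3.03) × 0.85 = 7884.0 / 218.16 × 0.85 ≈ 30.7 mL/min
|111.8 − 30.7| = 81.1 mL/min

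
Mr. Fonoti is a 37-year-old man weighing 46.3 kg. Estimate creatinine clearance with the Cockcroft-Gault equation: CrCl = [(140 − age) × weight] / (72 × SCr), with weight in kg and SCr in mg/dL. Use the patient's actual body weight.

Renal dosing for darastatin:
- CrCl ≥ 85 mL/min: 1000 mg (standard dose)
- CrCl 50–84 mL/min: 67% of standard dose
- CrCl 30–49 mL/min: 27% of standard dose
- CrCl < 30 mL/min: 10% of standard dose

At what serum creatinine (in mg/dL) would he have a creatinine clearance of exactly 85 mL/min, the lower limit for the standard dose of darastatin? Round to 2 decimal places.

Standard dose requires CrCl ≥ 85 mL/min.
Set (140 − 37) × 46.3 / (72 × SCr) = 85
SCr = (140 − 37) × 46.3 / (72 × 85) = 0.779 mg/dL

0.78 mg/dL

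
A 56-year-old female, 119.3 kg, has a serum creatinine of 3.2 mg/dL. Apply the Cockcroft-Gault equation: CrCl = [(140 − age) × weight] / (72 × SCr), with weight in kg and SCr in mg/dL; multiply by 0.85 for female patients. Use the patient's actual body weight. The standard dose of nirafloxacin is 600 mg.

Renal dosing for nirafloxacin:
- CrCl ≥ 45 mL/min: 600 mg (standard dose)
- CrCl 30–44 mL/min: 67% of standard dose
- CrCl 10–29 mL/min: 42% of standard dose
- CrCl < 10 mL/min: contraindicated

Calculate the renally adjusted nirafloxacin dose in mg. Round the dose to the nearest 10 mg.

400 mg

CrCl = (140 − 56) × 119.3 / (72 × 3.2) × 0.85 = 10021.2 / 230.40 × 0.85 ≈ 37.0 mL/min
CrCl ≈ 37 mL/min → bracket 30–44 mL/min.
67% of 600 mg = 402 mg → 400 mg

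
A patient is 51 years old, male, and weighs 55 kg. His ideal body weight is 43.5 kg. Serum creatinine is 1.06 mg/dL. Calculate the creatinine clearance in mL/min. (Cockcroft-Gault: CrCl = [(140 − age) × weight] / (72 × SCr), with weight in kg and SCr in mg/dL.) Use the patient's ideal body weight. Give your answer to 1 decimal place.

50.7 mL/min

CrCl = (140 − 51) × 43.5 / (72 × 1.06) = 3871.5 / 76.32 ≈ 50.7 mL/min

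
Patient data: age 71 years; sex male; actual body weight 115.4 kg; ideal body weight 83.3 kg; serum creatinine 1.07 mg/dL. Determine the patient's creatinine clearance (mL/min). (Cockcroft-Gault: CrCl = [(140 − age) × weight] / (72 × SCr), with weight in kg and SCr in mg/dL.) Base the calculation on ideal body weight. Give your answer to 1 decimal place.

CrCl = (140 − 71) × 83.3 / (72 × 1.07) = 5747.7 / 77.04 ≈ 74.6 mL/min

74.6 mL/min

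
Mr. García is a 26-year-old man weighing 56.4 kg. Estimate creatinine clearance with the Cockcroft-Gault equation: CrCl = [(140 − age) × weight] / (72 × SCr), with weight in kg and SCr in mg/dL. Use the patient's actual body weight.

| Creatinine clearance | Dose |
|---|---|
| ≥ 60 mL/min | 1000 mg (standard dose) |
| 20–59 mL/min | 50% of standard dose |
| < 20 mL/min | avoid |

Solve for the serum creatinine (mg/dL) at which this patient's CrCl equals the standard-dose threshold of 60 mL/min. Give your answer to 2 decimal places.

Standard dose requires CrCl ≥ 60 mL/min.
Set (140 − 26) × 56.4 / (72 × SCr) = 60
SCr = (140 − 26) × 56.4 / (72 × 60) = 1.488 mg/dL

1.49 mg/dL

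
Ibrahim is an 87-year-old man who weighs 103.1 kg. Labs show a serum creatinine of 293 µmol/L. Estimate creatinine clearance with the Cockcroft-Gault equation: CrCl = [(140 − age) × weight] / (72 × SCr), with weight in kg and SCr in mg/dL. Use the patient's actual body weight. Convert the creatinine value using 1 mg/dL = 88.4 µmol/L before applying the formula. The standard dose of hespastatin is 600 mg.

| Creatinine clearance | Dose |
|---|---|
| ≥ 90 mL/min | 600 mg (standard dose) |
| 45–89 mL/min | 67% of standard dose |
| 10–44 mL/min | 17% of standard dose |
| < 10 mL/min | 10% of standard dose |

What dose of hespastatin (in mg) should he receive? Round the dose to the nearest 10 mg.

SCr = 293 / 88.4 = 3.314 mg/dL
CrCl = (140 − 87) × 103.1 / (72 × 3.314) = 5464.3 / 238.61 ≈ 22.9 mL/min
CrCl ≈ 23 mL/min → bracket 10–44 mL/min.
17% of 600 mg = 102 mg → 100 mg

100 mg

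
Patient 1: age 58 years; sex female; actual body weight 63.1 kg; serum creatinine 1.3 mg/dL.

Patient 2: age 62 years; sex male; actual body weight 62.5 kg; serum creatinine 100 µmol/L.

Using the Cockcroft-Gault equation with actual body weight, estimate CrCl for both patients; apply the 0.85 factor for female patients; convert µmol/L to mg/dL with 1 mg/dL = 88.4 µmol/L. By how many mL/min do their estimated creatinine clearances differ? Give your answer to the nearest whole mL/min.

13 mL/min

Patient 1: CrCl = (140 − 58) × 63.1 / (72 × 1.3) × 0.85 = 5174.2 / 93.60 × 0.85 ≈ 47.0 mL/min
Patient 2: SCr = 100 / 88.4 = 1.131 mg/dL
Patient 2: CrCl = (140 − 62) × 62.5 / (72 × 1.131) = 4875.0 / 81.43 ≈ 59.9 mL/min
|47.0 − 59.9| = 12.9 mL/min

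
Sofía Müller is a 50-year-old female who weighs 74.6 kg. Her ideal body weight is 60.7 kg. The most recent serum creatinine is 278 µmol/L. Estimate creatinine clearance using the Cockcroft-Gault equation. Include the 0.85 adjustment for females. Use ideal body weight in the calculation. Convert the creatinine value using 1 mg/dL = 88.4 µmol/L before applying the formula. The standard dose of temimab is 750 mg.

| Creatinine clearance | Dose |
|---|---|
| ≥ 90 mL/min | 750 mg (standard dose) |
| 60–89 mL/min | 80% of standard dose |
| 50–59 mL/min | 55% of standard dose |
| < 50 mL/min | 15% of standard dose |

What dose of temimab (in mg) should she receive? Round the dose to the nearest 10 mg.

SCr = 278 / 88.4 = 3.145 mg/dL
CrCl = (140 − 50) × 60.7 / (72 × 3.145) × 0.85 = 5463.0 / 226.44 × 0.85 ≈ 20.5 mL/min
CrCl ≈ 21 mL/min → bracket < 50 mL/min.
15% of 750 mg = 112.5 mg → 110 mg

110 mg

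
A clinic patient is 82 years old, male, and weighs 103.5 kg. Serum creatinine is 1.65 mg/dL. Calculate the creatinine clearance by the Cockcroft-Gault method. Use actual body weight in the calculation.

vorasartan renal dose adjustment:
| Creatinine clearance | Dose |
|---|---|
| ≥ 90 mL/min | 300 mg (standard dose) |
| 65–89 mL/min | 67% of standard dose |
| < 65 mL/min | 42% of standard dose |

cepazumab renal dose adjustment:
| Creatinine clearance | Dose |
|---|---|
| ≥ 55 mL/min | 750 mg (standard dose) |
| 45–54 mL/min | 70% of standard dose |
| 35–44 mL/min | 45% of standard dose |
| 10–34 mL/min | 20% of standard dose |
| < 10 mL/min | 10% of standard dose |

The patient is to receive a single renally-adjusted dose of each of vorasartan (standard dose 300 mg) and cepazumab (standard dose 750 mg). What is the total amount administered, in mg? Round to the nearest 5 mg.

CrCl = (140 − 82) × 103.5 / (72 × 1.65) = 6003.0 / 118.80 ≈ 50.5 mL/min
CrCl ≈ 51 mL/min.
vorasartan: < 65 mL/min → 42% of 300 mg = 126 mg.
cepazumab: 45–54 mL/min → 70% of 750 mg = 525 mg.
Total = 126 + 525 = 651 mg.

650 mg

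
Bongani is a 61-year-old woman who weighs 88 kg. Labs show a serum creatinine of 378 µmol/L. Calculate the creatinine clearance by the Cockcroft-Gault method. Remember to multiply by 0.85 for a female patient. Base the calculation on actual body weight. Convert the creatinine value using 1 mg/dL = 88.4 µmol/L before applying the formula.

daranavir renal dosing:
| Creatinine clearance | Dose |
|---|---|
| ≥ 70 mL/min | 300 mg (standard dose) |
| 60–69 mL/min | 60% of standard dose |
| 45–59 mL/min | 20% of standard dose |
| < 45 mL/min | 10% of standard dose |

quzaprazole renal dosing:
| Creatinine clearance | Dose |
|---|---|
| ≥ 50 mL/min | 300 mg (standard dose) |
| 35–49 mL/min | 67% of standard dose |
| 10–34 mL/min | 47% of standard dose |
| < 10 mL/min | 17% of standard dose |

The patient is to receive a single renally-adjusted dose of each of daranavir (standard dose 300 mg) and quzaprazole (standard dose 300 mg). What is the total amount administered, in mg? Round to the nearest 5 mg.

170 mg

SCr = 378 / 88.4 = 4.276 mg/dL
CrCl = (140 − 61) × 88 / (72 × 4.276) × 0.85 = 6952.0 / 307.87 × 0.85 ≈ 19.2 mL/min
CrCl ≈ 19 mL/min.
daranavir: < 45 mL/min → 10% of 300 mg = 30 mg.
quzaprazole: 10–34 mL/min → 47% of 300 mg = 141 mg.
Total = 30 + 141 = 171 mg.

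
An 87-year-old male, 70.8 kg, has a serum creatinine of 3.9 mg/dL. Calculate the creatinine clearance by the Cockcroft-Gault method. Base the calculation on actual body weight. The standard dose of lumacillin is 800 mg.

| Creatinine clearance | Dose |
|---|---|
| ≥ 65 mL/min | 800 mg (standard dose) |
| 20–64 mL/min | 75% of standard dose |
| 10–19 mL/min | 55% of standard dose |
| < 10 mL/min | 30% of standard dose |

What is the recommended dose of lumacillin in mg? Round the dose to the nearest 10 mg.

CrCl = (140 − 87) × 70.8 / (72 × 3.9) = 3752.4 / 280.80 ≈ 13.4 mL/min
CrCl ≈ 13 mL/min → bracket 10–19 mL/min.
55% of 800 mg = 440 mg

440 mg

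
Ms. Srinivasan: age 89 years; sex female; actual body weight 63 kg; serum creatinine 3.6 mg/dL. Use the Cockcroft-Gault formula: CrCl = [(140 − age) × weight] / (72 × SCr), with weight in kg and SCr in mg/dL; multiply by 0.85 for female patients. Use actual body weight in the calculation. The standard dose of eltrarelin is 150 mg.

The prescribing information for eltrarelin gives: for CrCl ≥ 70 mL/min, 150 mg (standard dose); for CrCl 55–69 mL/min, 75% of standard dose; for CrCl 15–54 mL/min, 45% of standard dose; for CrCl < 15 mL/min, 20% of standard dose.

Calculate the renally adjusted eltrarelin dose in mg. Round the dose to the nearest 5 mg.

CrCl = (140 − 89) × 63 / (72 × 3.6) × 0.85 = 3213.0 / 259.20 × 0.85 ≈ 10.5 mL/min
CrCl ≈ 11 mL/min → bracket < 15 mL/min.
20% of 150 mg = 30 mg

30 mg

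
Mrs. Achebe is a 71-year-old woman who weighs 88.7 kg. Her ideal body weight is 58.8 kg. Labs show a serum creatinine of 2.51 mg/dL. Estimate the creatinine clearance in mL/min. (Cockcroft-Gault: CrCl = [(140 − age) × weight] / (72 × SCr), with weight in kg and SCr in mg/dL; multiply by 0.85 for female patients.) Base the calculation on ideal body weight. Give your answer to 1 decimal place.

CrCl = (140 − 71) × 58.8 / (72 × 2.51) × 0.85 = 4057.2 / 180.72 × 0.85 ≈ 19.1 mL/min

19.1 mL/min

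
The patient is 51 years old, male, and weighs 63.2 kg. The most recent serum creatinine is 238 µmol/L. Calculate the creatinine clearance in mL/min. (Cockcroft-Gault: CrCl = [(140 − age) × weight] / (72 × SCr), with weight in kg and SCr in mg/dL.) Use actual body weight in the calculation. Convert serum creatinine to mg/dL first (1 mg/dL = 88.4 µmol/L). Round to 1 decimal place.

29.0 mL/min

SCr = 238 / 88.4 = 2.692 mg/dL
CrCl = (140 − 51) × 63.2 / (72 × 2.692) = 5624.8 / 193.82 ≈ 29.0 mL/min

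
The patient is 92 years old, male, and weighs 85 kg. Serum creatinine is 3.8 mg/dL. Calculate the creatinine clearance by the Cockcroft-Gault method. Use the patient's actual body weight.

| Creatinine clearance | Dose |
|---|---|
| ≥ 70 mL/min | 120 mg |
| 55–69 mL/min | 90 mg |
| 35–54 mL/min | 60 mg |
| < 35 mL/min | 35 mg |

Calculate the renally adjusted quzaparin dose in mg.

CrCl = (140 − 92) × 85 / (72 × 3.8) = 4080.0 / 273.60 ≈ 14.9 mL/min
CrCl ≈ 15 mL/min → bracket < 35 mL/min.
Dose for this bracket: 35 mg.

35 mg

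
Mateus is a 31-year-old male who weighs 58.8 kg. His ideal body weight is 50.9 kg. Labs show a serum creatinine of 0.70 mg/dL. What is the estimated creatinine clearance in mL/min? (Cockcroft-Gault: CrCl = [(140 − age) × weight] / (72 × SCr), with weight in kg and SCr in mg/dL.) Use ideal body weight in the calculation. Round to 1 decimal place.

CrCl = (140 − 31) × 50.9 / (72 × 0.7) = 5548.1 / 50.40 ≈ 110.1 mL/min

110.1 mL/min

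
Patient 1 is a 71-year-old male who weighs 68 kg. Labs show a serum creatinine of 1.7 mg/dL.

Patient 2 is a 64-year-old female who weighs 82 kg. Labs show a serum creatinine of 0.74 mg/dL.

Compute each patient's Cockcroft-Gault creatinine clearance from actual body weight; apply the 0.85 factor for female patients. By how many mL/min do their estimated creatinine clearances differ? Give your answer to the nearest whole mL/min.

61 mL/min

Patient 1: CrCl = (140 − 71) × 68 / (72 × 1.7) = 4692.0 / 122.40 ≈ 38.3 mL/min
Patient 2: CrCl = (140 − 64) × 82 / (72 × 0.74) × 0.85 = 6232.0 / 53.28 × 0.85 ≈ 99.4 mL/min
|38.3 − 99.4| = 61.1 mL/min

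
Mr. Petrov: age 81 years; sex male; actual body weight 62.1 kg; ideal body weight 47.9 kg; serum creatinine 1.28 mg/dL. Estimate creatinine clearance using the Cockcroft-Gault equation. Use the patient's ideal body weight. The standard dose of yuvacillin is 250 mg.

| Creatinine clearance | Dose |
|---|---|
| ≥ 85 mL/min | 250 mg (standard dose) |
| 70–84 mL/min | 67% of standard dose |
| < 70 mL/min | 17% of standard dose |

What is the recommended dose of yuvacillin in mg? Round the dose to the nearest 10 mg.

40 mg

CrCl = (140 − 81) × 47.9 / (72 × 1.28) = 2826.1 / 92.16 ≈ 30.7 mL/min
CrCl ≈ 31 mL/min → bracket < 70 mL/min.
17% of 250 mg = 42.5 mg → 40 mg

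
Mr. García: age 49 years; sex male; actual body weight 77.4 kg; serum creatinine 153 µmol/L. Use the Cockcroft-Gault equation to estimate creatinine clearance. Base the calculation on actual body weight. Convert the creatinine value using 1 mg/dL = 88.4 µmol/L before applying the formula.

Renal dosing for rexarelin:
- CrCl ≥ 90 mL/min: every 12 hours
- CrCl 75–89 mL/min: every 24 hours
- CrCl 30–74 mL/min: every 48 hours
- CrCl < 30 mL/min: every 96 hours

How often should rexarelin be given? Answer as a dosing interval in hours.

every 48 hours

SCr = 153 / 88.4 = 1.731 mg/dL
CrCl = (140 − 49) × 77.4 / (72 × 1.731) = 7043.4 / 124.63 ≈ 56.5 mL/min
CrCl ≈ 57 mL/min → bracket 30–74 mL/min → every 48 hours.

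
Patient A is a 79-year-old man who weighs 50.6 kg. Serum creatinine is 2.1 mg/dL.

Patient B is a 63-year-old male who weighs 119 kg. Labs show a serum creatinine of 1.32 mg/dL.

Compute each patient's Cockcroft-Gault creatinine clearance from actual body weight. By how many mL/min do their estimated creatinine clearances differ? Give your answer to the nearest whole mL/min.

Patient A: CrCl = (140 − 79) × 50.6 / (72 × 2.1) = 3086.6 / 151.20 ≈ 20.4 mL/min
Patient B: CrCl = (140 − 63) × 119 / (72 × 1.32) = 9163.0 / 95.04 ≈ 96.4 mL/min
|20.4 − 96.4| = 76.0 mL/min

76 mL/min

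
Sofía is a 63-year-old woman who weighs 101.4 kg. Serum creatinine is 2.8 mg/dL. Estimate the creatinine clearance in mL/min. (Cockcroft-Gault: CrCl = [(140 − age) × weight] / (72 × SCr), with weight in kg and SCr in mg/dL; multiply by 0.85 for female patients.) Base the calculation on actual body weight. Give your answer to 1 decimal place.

CrCl = (140 − 63) × 101.4 / (72 × 2.8) × 0.85 = 7807.8 / 201.60 × 0.85 ≈ 32.9 mL/min

32.9 mL/min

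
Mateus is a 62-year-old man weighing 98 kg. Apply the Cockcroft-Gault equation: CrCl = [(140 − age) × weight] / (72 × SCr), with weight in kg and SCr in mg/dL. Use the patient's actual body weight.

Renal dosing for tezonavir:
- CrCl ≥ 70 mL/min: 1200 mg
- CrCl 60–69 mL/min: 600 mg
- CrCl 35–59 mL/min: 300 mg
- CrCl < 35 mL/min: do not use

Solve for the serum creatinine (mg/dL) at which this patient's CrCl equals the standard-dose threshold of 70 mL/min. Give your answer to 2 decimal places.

1.52 mg/dL

Standard dose requires CrCl ≥ 70 mL/min.
Set (140 − 62) × 98 / (72 × SCr) = 70
SCr = (140 − 62) × 98 / (72 × 70) = 1.517 mg/dL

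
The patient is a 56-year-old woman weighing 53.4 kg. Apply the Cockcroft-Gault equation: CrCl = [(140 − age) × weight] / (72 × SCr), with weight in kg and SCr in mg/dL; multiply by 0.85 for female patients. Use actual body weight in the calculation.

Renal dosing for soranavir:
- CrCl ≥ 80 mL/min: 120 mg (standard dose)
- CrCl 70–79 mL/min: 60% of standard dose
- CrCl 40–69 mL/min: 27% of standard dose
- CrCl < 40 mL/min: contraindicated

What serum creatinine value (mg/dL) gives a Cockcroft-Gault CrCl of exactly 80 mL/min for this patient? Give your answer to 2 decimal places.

0.66 mg/dL

Standard dose requires CrCl ≥ 80 mL/min.
Set (140 − 56) × 53.4 × 0.85 / (72 × SCr) = 80
SCr = (140 − 56) × 53.4 × 0.85 / (72 × 80) = 0.662 mg/dL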